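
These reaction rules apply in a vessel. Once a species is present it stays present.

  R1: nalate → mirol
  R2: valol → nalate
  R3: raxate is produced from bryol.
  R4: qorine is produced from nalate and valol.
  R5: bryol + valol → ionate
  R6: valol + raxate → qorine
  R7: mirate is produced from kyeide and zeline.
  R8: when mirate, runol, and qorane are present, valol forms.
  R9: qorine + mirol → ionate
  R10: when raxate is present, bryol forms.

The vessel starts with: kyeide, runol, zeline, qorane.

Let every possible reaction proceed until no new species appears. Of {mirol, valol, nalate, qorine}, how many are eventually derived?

kyeide and zeline present → mirate forms (R7).
mirate, runol, and qorane present → valol forms (R8).
valol present → nalate forms (R2).
nalate present → mirol forms (R1).
nalate and valol present → qorine forms (R4).
mirol: reached.
valol: reached.
nalate: reached.
qorine: reached.
All 4 are reached.

4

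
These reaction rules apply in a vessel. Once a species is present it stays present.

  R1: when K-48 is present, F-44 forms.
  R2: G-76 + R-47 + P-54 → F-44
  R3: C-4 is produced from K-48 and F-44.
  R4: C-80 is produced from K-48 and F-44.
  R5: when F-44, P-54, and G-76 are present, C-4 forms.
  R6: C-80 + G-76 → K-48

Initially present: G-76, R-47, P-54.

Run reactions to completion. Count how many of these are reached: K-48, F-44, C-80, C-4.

2

G-76, R-47, and P-54 present → F-44 forms (R2).
F-44, P-54, and G-76 present → C-4 forms (R5).
K-48 would need C-80 and G-76 (R6), but C-80 never forms.
F-44: reached.
C-80 would need K-48 and F-44 (R4), but K-48 never forms.
C-4: reached.
Reached: F-44 and C-4 — 2 of the 4.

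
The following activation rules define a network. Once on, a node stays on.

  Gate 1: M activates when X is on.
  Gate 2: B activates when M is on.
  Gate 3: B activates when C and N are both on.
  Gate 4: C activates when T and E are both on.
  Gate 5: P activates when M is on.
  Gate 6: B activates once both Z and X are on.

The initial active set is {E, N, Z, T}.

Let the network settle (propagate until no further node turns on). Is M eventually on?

No

M would need X (Gate 1), but X never turns on.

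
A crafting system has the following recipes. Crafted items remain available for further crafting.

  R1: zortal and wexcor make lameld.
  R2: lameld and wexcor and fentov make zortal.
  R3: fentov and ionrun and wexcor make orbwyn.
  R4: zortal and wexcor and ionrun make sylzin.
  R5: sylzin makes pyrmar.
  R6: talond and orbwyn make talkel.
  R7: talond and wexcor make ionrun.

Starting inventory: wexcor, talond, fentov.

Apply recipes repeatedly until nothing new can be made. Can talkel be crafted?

talond and wexcor → ionrun (R7).
fentov and ionrun and wexcor → orbwyn (R3).
talond and orbwyn → talkel (R6).

Yes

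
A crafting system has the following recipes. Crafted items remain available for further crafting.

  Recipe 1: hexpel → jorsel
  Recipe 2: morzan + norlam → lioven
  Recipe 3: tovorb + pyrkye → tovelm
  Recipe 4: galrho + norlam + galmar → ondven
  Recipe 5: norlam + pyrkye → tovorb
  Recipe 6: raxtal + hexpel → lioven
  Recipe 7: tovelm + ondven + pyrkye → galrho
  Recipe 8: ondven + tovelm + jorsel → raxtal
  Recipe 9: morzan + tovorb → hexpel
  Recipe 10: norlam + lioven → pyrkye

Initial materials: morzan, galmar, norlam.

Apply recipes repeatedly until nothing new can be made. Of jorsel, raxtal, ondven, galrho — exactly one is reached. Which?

jorsel

Using Recipe 2, morzan and norlam make lioven.
norlam + lioven → pyrkye (Recipe 10).
norlam + pyrkye → tovorb (Recipe 5).
morzan + tovorb → hexpel (Recipe 9).
hexpel → jorsel (Recipe 1).
ondven would need galrho, norlam, and galmar (Recipe 4), but galrho is never obtained. raxtal would need ondven, tovelm, and jorsel (Recipe 8), but ondven is never obtained. galrho would need tovelm, ondven, and pyrkye (Recipe 7), but ondven is never obtained.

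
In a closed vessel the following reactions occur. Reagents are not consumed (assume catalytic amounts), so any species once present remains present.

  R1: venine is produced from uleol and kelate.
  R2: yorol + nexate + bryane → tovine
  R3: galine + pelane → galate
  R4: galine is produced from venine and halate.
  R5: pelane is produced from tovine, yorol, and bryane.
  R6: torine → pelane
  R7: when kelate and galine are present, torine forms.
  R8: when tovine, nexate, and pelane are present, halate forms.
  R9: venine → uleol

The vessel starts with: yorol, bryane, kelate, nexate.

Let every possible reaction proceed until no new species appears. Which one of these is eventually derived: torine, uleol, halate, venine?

halate

yorol, nexate, and bryane present → tovine forms (R2).
tovine, yorol, and bryane present → pelane forms (R5).
tovine, nexate, and pelane present → halate forms (R8).
venine would need uleol and kelate (R1), but uleol never forms. torine would need kelate and galine (R7), but galine never forms. uleol would need venine (R9), but venine never forms.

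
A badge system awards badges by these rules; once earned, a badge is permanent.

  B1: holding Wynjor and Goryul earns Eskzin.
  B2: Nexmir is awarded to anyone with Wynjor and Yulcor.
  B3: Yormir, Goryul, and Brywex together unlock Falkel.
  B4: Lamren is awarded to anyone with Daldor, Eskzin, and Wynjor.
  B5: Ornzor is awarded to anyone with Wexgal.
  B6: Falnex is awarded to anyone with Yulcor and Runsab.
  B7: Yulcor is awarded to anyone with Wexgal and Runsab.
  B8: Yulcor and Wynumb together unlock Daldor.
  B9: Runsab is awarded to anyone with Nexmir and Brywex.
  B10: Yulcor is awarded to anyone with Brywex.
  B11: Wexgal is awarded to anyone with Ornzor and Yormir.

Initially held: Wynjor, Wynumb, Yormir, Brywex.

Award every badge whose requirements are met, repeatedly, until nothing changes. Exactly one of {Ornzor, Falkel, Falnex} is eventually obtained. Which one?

Falnex

With Brywex, Yulcor is earned (B10).
With Wynjor and Yulcor, Nexmir is earned (B2).
With Nexmir and Brywex, Runsab is earned (B9).
With Yulcor and Runsab, Falnex is earned (B6).
Falkel would need Yormir, Goryul, and Brywex (B3), but Goryul is never earned. Ornzor would need Wexgal (B5), but Wexgal is never earned.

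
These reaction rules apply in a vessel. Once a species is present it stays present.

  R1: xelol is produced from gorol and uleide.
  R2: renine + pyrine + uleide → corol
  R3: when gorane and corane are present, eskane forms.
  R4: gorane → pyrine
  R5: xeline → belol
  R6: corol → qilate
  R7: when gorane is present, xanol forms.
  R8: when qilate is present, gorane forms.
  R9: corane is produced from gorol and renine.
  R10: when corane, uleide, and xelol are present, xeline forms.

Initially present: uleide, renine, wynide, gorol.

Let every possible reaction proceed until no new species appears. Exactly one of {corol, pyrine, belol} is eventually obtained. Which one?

gorol and uleide present → xelol forms (R1).
gorol and renine present → corane forms (R9).
corane, uleide, and xelol present → xeline forms (R10).
xeline present → belol forms (R5).
corol would need renine, pyrine, and uleide (R2), but pyrine never forms. pyrine would need gorane (R4), but gorane never forms.

belol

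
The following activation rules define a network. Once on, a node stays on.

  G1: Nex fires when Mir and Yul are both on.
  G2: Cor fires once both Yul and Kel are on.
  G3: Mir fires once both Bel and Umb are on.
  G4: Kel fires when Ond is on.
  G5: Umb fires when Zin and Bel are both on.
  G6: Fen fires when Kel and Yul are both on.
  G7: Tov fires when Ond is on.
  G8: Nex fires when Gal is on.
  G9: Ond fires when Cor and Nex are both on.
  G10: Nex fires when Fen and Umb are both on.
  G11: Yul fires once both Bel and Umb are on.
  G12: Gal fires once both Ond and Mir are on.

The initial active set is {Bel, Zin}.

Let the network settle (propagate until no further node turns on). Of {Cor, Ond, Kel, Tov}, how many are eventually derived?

Cor would need Yul and Kel (G2), but Kel never turns on.
Ond would need Cor and Nex (G9), but Cor never turns on.
Kel would need Ond (G4), but Ond never turns on.
Tov would need Ond (G7), but Ond never turns on.
None of the 4 are reached.

0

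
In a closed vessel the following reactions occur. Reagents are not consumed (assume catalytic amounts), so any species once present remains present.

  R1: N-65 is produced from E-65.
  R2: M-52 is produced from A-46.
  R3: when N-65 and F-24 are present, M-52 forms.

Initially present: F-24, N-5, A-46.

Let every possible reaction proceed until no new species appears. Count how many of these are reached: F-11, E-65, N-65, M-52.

A-46 present → M-52 forms (R2).
No rule produces F-11, and it is not given.
No rule produces E-65, and it is not given.
N-65 would need E-65 (R1), but E-65 never forms.
M-52: reached.
Reached: M-52 — 1 of the 4.

1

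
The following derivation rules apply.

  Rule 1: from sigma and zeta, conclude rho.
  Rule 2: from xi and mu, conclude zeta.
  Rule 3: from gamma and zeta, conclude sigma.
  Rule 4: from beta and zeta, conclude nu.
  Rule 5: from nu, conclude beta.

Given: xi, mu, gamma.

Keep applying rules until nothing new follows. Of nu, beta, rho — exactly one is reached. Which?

rho

From xi and mu, Rule 2 gives zeta.
gamma and zeta hold, so sigma follows (Rule 3).
From sigma and zeta, Rule 1 gives rho.
nu would need beta and zeta (Rule 4), but beta is never established. beta would need nu (Rule 5), but nu is never established.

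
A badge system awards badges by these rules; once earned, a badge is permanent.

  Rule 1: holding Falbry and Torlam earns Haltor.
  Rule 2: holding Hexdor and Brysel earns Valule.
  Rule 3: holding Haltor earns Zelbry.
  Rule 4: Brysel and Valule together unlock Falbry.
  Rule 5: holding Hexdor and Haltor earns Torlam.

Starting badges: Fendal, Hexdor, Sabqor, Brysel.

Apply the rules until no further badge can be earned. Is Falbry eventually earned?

Yes

With Hexdor and Brysel, Valule is earned (Rule 2).
With Brysel and Valule, Falbry is earned (Rule 4).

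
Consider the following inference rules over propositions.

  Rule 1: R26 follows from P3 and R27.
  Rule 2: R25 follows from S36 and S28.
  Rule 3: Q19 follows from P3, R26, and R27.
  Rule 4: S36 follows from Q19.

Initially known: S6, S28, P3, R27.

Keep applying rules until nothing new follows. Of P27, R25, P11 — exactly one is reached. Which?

R25

From P3 and R27, Rule 1 gives R26.
From P3, R26, and R27, Rule 3 gives Q19.
From Q19, Rule 4 gives S36.
S36 and S28 hold, so R25 follows (Rule 2).
No rule produces P11, and it is not given. No rule produces P27, and it is not given.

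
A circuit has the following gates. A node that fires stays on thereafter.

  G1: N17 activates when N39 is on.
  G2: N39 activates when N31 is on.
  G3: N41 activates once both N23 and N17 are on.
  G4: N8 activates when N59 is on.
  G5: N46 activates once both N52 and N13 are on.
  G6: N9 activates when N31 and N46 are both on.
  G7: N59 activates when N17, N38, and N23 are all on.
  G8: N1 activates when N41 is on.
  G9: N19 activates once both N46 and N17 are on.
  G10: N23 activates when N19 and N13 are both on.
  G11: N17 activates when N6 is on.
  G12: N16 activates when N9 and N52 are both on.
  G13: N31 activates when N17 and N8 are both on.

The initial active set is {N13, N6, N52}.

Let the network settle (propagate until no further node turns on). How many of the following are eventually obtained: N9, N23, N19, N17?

3

N6 is on, so N17 activates (G11).
G5: N52 and N13 on → N46 on.
N46 and N17 are on, so N19 activates (G9).
G10: N19 and N13 on → N23 on.
N9 would need N31 and N46 (G6), but N31 never turns on.
N23: reached.
N19: reached.
N17: reached.
Reached: N23, N19, and N17 — 3 of the 4.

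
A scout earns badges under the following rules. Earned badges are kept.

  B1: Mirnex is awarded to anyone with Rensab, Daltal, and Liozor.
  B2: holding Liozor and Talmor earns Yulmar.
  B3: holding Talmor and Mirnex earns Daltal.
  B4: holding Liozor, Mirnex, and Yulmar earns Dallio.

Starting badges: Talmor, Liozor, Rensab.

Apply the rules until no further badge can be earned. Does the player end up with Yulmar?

Yes

With Liozor and Talmor, Yulmar is earned (B2).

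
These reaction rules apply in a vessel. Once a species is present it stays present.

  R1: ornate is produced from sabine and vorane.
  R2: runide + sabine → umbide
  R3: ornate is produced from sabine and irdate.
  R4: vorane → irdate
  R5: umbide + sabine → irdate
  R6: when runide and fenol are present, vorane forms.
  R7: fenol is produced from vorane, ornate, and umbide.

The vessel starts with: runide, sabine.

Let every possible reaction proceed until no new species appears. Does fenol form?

fenol would need vorane, ornate, and umbide (R7), but vorane never forms.

No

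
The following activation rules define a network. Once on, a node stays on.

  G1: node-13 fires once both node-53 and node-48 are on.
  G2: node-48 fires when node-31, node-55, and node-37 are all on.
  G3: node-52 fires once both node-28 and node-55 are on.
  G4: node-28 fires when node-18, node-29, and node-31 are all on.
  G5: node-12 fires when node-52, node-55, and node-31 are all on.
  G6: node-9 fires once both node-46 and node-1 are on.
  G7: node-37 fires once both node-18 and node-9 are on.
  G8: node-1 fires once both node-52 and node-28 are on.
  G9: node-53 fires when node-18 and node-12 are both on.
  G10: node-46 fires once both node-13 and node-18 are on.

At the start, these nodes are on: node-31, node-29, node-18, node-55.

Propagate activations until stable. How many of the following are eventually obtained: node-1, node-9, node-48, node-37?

G4: node-18, node-29, and node-31 on → node-28 on.
G3: node-28 and node-55 on → node-52 on.
G8: node-52 and node-28 on → node-1 on.
node-1: reached.
node-9 would need node-46 and node-1 (G6), but node-46 never turns on.
node-48 would need node-31, node-55, and node-37 (G2), but node-37 never turns on.
node-37 would need node-18 and node-9 (G7), but node-9 never turns on.
Reached: node-1 — 1 of the 4.

1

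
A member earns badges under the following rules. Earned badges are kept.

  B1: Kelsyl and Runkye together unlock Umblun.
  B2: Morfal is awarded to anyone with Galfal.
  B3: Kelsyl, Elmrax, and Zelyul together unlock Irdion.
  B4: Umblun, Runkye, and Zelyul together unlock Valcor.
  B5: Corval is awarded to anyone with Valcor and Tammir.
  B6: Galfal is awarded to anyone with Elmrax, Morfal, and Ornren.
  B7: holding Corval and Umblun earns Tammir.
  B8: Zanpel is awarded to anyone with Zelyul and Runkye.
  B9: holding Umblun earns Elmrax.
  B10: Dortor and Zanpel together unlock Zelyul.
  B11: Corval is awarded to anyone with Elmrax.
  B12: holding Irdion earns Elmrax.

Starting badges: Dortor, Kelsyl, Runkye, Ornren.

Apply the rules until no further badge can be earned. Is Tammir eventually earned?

With Kelsyl and Runkye, Umblun is earned (B1).
With Umblun, Elmrax is earned (B9).
With Elmrax, Corval is earned (B11).
With Corval and Umblun, Tammir is earned (B7).

Yes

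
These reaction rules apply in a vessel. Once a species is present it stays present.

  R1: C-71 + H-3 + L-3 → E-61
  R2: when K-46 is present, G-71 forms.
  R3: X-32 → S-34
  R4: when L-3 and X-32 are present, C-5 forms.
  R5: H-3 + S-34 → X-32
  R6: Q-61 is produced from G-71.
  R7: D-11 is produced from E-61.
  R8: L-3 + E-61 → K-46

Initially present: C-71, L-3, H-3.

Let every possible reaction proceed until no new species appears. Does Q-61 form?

Yes

C-71, H-3, and L-3 present → E-61 forms (R1).
L-3 and E-61 present → K-46 forms (R8).
K-46 present → G-71 forms (R2).
G-71 present → Q-61 forms (R6).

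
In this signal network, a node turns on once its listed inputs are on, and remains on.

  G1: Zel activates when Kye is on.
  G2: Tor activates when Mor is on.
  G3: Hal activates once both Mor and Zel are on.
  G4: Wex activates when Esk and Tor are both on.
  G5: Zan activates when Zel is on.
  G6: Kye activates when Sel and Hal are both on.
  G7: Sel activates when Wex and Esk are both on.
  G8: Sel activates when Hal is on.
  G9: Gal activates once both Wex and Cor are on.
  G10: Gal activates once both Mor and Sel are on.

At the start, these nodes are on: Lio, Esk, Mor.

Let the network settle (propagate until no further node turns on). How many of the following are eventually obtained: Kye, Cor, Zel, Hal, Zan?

Kye would need Sel and Hal (G6), but Hal never turns on.
No rule produces Cor, and it is not given.
Zel would need Kye (G1), but Kye never turns on.
Hal would need Mor and Zel (G3), but Zel never turns on.
Zan would need Zel (G5), but Zel never turns on.
None of the 5 are reached.

0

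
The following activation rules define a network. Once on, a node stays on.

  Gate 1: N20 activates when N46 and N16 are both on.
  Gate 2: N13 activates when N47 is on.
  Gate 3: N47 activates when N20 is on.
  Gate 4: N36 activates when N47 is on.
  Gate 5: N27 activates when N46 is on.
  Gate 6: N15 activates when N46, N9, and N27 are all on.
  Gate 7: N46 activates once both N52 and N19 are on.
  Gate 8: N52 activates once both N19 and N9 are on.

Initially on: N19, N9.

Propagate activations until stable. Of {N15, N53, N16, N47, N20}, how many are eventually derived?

Gate 8: N19 and N9 on → N52 on.
Gate 7: N52 and N19 on → N46 on.
N46 is on, so N27 activates (Gate 5).
N46, N9, and N27 are on, so N15 activates (Gate 6).
N15: reached.
No rule produces N53, and it is not given.
No rule produces N16, and it is not given.
N47 would need N20 (Gate 3), but N20 never turns on.
N20 would need N46 and N16 (Gate 1), but N16 never turns on.
Reached: N15 — 1 of the 5.

1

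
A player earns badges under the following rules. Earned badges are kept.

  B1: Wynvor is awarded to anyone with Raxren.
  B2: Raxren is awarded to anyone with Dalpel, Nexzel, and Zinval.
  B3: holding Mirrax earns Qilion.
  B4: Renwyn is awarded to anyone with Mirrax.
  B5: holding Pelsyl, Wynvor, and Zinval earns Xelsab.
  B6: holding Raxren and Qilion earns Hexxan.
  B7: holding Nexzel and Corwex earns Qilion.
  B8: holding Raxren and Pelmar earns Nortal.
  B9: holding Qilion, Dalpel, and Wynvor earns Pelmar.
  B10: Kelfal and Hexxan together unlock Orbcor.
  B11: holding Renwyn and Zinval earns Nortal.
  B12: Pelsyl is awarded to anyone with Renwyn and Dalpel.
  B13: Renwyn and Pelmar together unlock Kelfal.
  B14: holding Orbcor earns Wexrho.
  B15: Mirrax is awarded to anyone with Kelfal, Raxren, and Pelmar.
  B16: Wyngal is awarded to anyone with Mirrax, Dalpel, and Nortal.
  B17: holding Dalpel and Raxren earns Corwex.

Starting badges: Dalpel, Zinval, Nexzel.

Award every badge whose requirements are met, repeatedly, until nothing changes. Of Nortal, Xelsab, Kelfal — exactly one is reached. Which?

With Dalpel, Nexzel, and Zinval, Raxren is earned (B2).
With Raxren, Wynvor is earned (B1).
With Dalpel and Raxren, Corwex is earned (B17).
With Nexzel and Corwex, Qilion is earned (B7).
With Qilion, Dalpel, and Wynvor, Pelmar is earned (B9).
With Raxren and Pelmar, Nortal is earned (B8).
Kelfal would need Renwyn and Pelmar (B13), but Renwyn is never earned. Xelsab would need Pelsyl, Wynvor, and Zinval (B5), but Pelsyl is never earned.

Nortal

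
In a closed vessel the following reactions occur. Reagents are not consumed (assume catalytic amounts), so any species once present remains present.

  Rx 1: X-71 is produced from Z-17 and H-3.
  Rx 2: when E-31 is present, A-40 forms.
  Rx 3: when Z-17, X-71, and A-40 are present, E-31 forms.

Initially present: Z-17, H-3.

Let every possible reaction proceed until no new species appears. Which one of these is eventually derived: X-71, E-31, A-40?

X-71

Z-17 and H-3 present → X-71 forms (Rx 1).
E-31 would need Z-17, X-71, and A-40 (Rx 3), but A-40 never forms. A-40 would need E-31 (Rx 2), but E-31 never forms.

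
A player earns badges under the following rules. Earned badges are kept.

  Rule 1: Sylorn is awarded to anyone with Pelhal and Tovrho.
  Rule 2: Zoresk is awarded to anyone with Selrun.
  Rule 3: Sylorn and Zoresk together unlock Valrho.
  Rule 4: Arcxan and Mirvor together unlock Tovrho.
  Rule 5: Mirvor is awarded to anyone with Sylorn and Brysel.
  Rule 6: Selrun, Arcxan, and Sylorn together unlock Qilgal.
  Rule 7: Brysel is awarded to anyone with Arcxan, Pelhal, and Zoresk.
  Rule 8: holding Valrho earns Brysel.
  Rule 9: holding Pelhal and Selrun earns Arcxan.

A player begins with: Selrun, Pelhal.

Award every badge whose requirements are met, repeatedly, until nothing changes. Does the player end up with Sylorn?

No

Sylorn would need Pelhal and Tovrho (Rule 1), but Tovrho is never earned.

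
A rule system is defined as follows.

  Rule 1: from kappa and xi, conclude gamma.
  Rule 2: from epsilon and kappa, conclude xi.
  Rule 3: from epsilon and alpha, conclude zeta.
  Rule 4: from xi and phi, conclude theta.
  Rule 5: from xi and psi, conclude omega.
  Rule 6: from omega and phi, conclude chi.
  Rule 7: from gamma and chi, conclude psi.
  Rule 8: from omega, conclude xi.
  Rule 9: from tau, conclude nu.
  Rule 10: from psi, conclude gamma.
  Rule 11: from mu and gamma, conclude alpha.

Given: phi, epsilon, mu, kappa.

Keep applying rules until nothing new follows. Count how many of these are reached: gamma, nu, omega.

From epsilon and kappa, Rule 2 gives xi.
From kappa and xi, Rule 1 gives gamma.
gamma: reached.
nu would need tau (Rule 9), but tau is never established.
omega would need xi and psi (Rule 5), but psi is never established.
Reached: gamma — 1 of the 3.

1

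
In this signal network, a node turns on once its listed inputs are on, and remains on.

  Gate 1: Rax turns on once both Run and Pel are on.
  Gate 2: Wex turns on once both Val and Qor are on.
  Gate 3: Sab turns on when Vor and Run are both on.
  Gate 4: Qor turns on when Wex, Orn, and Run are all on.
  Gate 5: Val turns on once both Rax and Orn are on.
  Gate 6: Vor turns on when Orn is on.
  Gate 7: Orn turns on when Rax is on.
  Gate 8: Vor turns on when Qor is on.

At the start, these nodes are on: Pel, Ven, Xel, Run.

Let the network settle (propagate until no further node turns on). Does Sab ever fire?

Gate 1: Run and Pel on → Rax on.
Rax is on, so Orn turns on (Gate 7).
Orn is on, so Vor turns on (Gate 6).
Vor and Run are on, so Sab turns on (Gate 3).

Yes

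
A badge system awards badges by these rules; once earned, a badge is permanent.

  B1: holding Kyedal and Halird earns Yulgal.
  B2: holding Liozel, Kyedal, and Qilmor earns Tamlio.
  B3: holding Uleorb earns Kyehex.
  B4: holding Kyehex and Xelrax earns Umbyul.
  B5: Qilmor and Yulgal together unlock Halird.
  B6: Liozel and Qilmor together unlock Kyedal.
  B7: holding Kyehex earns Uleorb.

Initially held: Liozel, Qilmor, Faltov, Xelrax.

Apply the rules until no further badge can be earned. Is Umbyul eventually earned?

No

Umbyul would need Kyehex and Xelrax (B4), but Kyehex is never earned.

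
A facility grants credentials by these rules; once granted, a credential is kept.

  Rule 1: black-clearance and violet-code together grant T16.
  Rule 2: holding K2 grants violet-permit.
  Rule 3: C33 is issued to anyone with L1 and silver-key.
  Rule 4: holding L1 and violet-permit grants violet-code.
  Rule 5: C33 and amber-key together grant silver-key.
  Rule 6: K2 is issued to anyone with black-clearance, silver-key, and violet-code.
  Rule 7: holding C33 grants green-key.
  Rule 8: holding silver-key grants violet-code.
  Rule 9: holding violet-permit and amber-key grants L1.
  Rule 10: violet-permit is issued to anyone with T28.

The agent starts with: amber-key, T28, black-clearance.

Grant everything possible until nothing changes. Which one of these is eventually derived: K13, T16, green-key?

Holding T28 grants violet-permit (Rule 10).
Holding violet-permit and amber-key grants L1 (Rule 9).
Holding L1 and violet-permit grants violet-code (Rule 4).
Holding black-clearance and violet-code grants T16 (Rule 1).
green-key would need C33 (Rule 7), but C33 is never granted. No rule produces K13, and it is not given.

T16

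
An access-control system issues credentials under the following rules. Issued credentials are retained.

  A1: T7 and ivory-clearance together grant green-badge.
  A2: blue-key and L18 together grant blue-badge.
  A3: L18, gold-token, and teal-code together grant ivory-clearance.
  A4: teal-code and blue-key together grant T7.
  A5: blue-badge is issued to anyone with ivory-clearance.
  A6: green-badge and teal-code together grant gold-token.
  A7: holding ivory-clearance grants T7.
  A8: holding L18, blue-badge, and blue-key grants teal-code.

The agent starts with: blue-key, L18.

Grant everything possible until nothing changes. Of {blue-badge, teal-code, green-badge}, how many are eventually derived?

Holding blue-key and L18 grants blue-badge (A2).
Holding L18, blue-badge, and blue-key grants teal-code (A8).
blue-badge: reached.
teal-code: reached.
green-badge would need T7 and ivory-clearance (A1), but ivory-clearance is never granted.
Reached: blue-badge and teal-code — 2 of the 3.

2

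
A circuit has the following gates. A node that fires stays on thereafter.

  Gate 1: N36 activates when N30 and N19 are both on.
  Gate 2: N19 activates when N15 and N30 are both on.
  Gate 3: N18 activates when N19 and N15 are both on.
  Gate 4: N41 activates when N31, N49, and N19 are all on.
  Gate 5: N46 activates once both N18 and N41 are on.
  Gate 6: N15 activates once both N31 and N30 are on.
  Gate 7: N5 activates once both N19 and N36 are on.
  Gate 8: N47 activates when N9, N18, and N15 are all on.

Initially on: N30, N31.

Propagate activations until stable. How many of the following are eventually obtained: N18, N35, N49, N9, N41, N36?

2

Gate 6: N31 and N30 on → N15 on.
Gate 2: N15 and N30 on → N19 on.
N30 and N19 are on, so N36 activates (Gate 1).
Gate 3: N19 and N15 on → N18 on.
N18: reached.
No rule produces N35, and it is not given.
No rule produces N49, and it is not given.
No rule produces N9, and it is not given.
N41 would need N31, N49, and N19 (Gate 4), but N49 never turns on.
N36: reached.
Reached: N18 and N36 — 2 of the 6.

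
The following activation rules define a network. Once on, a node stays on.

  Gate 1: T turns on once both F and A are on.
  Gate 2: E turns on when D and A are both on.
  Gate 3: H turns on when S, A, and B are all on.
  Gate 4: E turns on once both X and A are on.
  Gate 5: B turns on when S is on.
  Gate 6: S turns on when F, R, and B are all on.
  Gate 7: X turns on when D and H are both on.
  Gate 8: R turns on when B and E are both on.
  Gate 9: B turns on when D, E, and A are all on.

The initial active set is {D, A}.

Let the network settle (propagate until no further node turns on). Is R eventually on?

Yes

D and A are on, so E turns on (Gate 2).
Gate 9: D, E, and A on → B on.
Gate 8: B and E on → R on.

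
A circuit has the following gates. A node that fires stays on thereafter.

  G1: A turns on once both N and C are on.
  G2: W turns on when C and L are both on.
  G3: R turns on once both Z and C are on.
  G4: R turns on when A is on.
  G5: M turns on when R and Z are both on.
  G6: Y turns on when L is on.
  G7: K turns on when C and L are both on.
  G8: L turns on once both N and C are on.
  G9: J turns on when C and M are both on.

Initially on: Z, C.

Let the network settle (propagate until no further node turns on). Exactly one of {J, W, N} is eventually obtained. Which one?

J

G3: Z and C on → R on.
G5: R and Z on → M on.
C and M are on, so J turns on (G9).
W would need C and L (G2), but L never turns on. No rule produces N, and it is not given.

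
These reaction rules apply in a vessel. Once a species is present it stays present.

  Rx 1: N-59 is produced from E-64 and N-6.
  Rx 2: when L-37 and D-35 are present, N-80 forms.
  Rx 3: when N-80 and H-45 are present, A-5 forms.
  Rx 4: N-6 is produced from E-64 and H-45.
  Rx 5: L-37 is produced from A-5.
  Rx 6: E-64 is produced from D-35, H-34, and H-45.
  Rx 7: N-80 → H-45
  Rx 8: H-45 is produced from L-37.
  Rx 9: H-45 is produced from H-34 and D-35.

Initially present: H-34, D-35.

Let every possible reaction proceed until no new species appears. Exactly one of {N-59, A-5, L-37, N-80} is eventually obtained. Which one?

N-59

H-34 and D-35 present → H-45 forms (Rx 9).
D-35, H-34, and H-45 present → E-64 forms (Rx 6).
E-64 and H-45 present → N-6 forms (Rx 4).
E-64 and N-6 present → N-59 forms (Rx 1).
L-37 would need A-5 (Rx 5), but A-5 never forms. N-80 would need L-37 and D-35 (Rx 2), but L-37 never forms. A-5 would need N-80 and H-45 (Rx 3), but N-80 never forms.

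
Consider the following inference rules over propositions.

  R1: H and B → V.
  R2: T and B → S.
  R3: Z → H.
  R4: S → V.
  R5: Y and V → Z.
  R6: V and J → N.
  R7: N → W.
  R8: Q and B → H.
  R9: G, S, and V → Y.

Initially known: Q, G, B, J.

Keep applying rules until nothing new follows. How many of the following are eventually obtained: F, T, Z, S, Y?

No rule produces F, and it is not given.
No rule produces T, and it is not given.
Z would need Y and V (R5), but Y is never established.
S would need T and B (R2), but T is never established.
Y would need G, S, and V (R9), but S is never established.
None of the 5 are reached.

0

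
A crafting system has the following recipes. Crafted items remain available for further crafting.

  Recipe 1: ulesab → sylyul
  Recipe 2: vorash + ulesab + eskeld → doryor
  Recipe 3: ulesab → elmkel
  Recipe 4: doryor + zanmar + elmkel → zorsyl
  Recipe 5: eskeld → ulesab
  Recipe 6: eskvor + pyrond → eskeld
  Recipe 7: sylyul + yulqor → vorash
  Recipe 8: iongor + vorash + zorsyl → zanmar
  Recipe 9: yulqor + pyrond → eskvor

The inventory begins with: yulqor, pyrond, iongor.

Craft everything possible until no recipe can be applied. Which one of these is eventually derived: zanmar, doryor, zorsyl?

Using Recipe 9, yulqor and pyrond make eskvor.
eskvor + pyrond → eskeld (Recipe 6).
eskeld → ulesab (Recipe 5).
Using Recipe 1, ulesab makes sylyul.
Using Recipe 7, sylyul and yulqor make vorash.
Using Recipe 2, vorash, ulesab, and eskeld make doryor.
zanmar would need iongor, vorash, and zorsyl (Recipe 8), but zorsyl is never obtained. zorsyl would need doryor, zanmar, and elmkel (Recipe 4), but zanmar is never obtained.

doryor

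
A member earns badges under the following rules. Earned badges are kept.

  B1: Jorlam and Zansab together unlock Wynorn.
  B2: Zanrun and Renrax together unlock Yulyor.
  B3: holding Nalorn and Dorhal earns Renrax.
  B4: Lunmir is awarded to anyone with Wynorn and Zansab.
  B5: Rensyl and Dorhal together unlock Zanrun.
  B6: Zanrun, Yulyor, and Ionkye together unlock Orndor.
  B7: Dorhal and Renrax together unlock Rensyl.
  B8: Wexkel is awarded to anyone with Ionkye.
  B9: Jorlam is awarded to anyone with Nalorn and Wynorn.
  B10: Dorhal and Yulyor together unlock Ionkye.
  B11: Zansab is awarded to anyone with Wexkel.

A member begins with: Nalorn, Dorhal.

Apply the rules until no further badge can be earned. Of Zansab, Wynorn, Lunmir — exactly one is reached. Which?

With Nalorn and Dorhal, Renrax is earned (B3).
With Dorhal and Renrax, Rensyl is earned (B7).
With Rensyl and Dorhal, Zanrun is earned (B5).
With Zanrun and Renrax, Yulyor is earned (B2).
With Dorhal and Yulyor, Ionkye is earned (B10).
With Ionkye, Wexkel is earned (B8).
With Wexkel, Zansab is earned (B11).
Lunmir would need Wynorn and Zansab (B4), but Wynorn is never earned. Wynorn would need Jorlam and Zansab (B1), but Jorlam is never earned.

Zansab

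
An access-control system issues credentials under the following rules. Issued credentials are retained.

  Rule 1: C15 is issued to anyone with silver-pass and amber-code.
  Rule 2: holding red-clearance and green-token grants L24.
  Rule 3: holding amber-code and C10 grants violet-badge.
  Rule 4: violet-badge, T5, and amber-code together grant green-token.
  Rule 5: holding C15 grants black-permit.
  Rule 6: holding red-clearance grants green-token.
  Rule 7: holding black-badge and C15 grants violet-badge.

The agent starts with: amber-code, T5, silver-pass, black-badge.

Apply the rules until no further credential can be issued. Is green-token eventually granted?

Yes

Holding silver-pass and amber-code grants C15 (Rule 1).
Holding black-badge and C15 grants violet-badge (Rule 7).
Holding violet-badge, T5, and amber-code grants green-token (Rule 4).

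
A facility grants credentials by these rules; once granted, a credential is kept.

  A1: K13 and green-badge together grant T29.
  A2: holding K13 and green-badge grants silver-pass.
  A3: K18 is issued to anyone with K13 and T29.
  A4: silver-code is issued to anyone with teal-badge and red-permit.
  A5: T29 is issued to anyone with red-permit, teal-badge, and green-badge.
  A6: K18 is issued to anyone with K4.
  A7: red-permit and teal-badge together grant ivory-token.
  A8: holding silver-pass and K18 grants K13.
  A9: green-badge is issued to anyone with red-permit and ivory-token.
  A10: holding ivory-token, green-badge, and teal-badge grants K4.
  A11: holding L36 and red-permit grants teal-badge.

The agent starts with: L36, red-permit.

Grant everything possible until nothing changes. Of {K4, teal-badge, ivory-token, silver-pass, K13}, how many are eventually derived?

3

Holding L36 and red-permit grants teal-badge (A11).
Holding red-permit and teal-badge grants ivory-token (A7).
Holding red-permit and ivory-token grants green-badge (A9).
Holding ivory-token, green-badge, and teal-badge grants K4 (A10).
K4: reached.
teal-badge: reached.
ivory-token: reached.
silver-pass would need K13 and green-badge (A2), but K13 is never granted.
K13 would need silver-pass and K18 (A8), but silver-pass is never granted.
Reached: K4, teal-badge, and ivory-token — 3 of the 5.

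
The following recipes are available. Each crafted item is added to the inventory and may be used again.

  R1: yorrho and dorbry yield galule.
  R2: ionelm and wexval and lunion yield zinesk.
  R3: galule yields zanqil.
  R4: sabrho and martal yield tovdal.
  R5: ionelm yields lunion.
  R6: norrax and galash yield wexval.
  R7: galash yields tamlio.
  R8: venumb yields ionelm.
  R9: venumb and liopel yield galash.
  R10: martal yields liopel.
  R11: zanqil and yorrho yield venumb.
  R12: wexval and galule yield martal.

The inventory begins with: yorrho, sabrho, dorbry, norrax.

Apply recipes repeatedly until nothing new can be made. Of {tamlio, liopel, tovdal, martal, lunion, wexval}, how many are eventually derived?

Using R1, yorrho and dorbry make galule.
Using R3, galule makes zanqil.
zanqil and yorrho → venumb (R11).
venumb → ionelm (R8).
ionelm → lunion (R5).
tamlio would need galash (R7), but galash is never obtained.
liopel would need martal (R10), but martal is never obtained.
tovdal would need sabrho and martal (R4), but martal is never obtained.
martal would need wexval and galule (R12), but wexval is never obtained.
lunion: reached.
wexval would need norrax and galash (R6), but galash is never obtained.
Reached: lunion — 1 of the 6.

1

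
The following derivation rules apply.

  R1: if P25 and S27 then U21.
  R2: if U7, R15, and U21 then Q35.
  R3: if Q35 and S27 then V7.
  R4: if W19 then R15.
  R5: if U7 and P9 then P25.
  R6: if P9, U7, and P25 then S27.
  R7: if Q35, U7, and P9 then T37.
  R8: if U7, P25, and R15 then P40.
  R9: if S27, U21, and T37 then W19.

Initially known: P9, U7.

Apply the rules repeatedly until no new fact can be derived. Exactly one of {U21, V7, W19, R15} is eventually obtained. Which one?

U21

From U7 and P9, R5 gives P25.
P9, U7, and P25 hold, so S27 follows (R6).
From P25 and S27, R1 gives U21.
W19 would need S27, U21, and T37 (R9), but T37 is never established. R15 would need W19 (R4), but W19 is never established. V7 would need Q35 and S27 (R3), but Q35 is never established.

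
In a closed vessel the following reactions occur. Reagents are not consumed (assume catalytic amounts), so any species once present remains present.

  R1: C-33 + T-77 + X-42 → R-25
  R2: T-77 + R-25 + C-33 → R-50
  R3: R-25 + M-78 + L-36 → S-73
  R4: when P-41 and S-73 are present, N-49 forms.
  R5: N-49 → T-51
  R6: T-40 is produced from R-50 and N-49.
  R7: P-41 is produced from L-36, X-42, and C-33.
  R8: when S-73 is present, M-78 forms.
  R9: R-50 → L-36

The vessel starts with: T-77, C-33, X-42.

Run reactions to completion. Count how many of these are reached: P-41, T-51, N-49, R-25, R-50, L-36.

4

C-33, T-77, and X-42 present → R-25 forms (R1).
T-77, R-25, and C-33 present → R-50 forms (R2).
R-50 present → L-36 forms (R9).
L-36, X-42, and C-33 present → P-41 forms (R7).
P-41: reached.
T-51 would need N-49 (R5), but N-49 never forms.
N-49 would need P-41 and S-73 (R4), but S-73 never forms.
R-25: reached.
R-50: reached.
L-36: reached.
Reached: P-41, R-25, R-50, and L-36 — 4 of the 6.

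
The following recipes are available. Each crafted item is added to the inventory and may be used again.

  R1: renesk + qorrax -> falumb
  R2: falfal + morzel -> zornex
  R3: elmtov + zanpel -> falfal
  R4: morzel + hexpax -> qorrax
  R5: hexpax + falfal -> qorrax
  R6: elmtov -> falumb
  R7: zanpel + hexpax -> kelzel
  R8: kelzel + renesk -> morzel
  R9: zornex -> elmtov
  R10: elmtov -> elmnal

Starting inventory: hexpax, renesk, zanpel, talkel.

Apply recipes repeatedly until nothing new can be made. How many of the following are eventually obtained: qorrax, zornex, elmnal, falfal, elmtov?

zanpel + hexpax -> kelzel (R7).
Using R8, kelzel and renesk make morzel.
Using R4, morzel and hexpax make qorrax.
qorrax: reached.
zornex would need falfal and morzel (R2), but falfal is never obtained.
elmnal would need elmtov (R10), but elmtov is never obtained.
falfal would need elmtov and zanpel (R3), but elmtov is never obtained.
elmtov would need zornex (R9), but zornex is never obtained.
Reached: qorrax — 1 of the 5.

1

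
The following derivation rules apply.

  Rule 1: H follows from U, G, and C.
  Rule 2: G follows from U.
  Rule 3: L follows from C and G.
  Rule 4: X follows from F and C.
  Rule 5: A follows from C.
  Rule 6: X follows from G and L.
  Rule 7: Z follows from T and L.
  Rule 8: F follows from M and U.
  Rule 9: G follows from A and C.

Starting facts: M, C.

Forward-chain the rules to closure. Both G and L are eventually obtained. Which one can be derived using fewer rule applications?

G: From C, Rule 5 gives A. A and C hold, so G follows (Rule 9). [2 rule applications]
L: C holds, so A follows (Rule 5). A and C hold, so G follows (Rule 9). From C and G, Rule 3 gives L. [3 rule applications]
G needs fewer.

G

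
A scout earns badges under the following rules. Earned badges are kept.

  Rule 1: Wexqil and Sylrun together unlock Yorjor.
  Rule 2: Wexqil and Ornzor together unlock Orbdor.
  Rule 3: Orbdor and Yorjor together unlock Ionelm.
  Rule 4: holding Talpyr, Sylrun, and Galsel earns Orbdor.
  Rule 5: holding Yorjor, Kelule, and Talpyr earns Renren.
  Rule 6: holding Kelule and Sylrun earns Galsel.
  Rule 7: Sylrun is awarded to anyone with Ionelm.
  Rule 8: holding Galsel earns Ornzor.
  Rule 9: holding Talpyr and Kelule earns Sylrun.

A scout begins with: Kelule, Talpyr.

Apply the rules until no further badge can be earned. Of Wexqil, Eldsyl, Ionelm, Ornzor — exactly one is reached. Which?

Ornzor

With Talpyr and Kelule, Sylrun is earned (Rule 9).
With Kelule and Sylrun, Galsel is earned (Rule 6).
With Galsel, Ornzor is earned (Rule 8).
No rule produces Wexqil, and it is not given. Ionelm would need Orbdor and Yorjor (Rule 3), but Yorjor is never earned. No rule produces Eldsyl, and it is not given.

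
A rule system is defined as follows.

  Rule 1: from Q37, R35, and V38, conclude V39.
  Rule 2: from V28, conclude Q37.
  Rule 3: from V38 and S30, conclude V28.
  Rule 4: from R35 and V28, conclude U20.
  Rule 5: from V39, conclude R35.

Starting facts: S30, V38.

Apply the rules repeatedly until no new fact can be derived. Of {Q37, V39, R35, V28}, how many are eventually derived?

2

V38 and S30 hold, so V28 follows (Rule 3).
From V28, Rule 2 gives Q37.
Q37: reached.
V39 would need Q37, R35, and V38 (Rule 1), but R35 is never established.
R35 would need V39 (Rule 5), but V39 is never established.
V28: reached.
Reached: Q37 and V28 — 2 of the 4.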